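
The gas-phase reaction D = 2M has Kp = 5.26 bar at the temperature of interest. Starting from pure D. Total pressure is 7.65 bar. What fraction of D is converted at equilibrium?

X = 0.383

Basis: 1 mol D initially; let X = conversion of D. Extent ξ = X.
Species balance: n_D = 1 − X; n_M = 2X.
Total moles n_T = 1 + X.
With p_i = (n_i/n_T)P, Kp = p_M^2 / (p_D).
Equating to 5.26 bar and solving on 0 < X < 1: X = 0.383.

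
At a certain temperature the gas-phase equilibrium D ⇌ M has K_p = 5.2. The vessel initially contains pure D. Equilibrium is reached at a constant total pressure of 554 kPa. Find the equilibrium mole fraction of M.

Take 1 mol D as basis and let X be its fractional conversion, so ξ = X.
At extent ξ: n_D = 1 − X; n_M = X.
Total moles n_T = 1 (Δν = 0, constant).
With p_i = (n_i/n_T)P, K_p = p_M / (p_D).
Equating to 5.2 and solving on 0 < X < 1: X = 0.839.
Then n_M = 0.839, n_T = 1, so y_M = 0.839.

y_M = 0.839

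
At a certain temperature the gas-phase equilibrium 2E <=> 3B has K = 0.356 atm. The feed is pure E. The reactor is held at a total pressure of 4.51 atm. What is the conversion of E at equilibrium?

Let X = conversion of E (basis 1 mol E); extent of reaction ξ = 0.5X.
Moles: n_E = 1 − X; n_B = 1.5X.
Total moles n_T = 1 + 0.5X.
With p_i = (n_i/n_T)P, K = p_B^3 / (p_E^2).
Substituting and setting equal to 0.356 atm gives a polynomial in X; the root in (0,1) is X = 0.246.

X = 0.246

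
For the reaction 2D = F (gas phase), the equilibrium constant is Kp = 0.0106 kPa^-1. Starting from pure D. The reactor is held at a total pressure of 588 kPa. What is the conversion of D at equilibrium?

X = 0.804

Take 1 mol D as basis and let X be its fractional conversion, so ξ = 0.5X.
Moles: n_D = 1 − X; n_F = 0.5X.
Total moles n_T = 1 − 0.5X.
With p_i = (n_i/n_T)P, Kp = p_F / (p_D^2).
Substituting and setting equal to 0.0106 kPa^-1 gives a polynomial in X; the root in (0,1) is X = 0.804.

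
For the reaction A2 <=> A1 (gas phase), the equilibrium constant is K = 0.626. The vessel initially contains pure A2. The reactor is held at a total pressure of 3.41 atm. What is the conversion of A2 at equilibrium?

X = 0.385

Basis: 1 mol A2 initially; let X = conversion of A2. Extent ξ = X.
At extent ξ: n_A2 = 1 − X; n_A1 = X.
n_T stays at 1 (no change in mole number).
Mole fractions y_i = n_i/n_T; K = p_A1 / (p_A2) with p_i = y_i·P.
This yields a degree-1 equation in X; solving on (0,1), X = 0.385.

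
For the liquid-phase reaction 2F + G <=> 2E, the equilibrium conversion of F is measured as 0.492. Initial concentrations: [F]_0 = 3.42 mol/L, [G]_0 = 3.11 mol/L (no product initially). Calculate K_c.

Let X = conversion of F.
Concentrations: [F] = 3.42 − 3.42X; [G] = 3.11 − 1.71X; [E] = 3.42X.
At X = 0.492: [F] = 1.74, [G] = 2.27, [E] = 1.68.
K_c = [E]^2 / ([F]^2 [G]) = 0.413 L/mol.

K_c = 0.413 L/mol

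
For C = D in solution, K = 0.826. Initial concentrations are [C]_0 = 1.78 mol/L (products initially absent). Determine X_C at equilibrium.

X = 0.452

Let X = conversion of C; extent ξ = 1.78·X mol/L.
Concentrations: [C] = 1.78 − 1.78X; [D] = 1.78X.
K = [D] / ([C]).
This equals 0.826 at X = 0.452 (the root in 0 < X < 1).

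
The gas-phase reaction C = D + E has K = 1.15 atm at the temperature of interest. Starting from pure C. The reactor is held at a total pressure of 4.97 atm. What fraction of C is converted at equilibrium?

Basis: 1 mol C initially; let X = conversion of C. Extent ξ = X.
At extent ξ: n_C = 1 − X; n_D = X; n_E = X.
n_T = Σnᵢ = 1 + X.
y_i = n_i/n_T, p_i = y_i·P. K = p_D p_E / (p_C).
This yields a degree-2 equation in X; solving on (0,1), X = 0.433.

X = 0.433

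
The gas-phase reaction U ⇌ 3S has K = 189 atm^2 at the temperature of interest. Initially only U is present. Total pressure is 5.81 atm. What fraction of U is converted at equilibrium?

Take 1 mol U as basis and let X be its fractional conversion, so ξ = X.
Species balance: n_U = 1 − X; n_S = 3X.
Summing: n_T = 1 + 2X.
With p_i = (n_i/n_T)P, K = p_S^3 / (p_U).
Substituting and setting equal to 189 atm^2 gives a polynomial in X; the root in (0,1) is X = 0.707.

X = 0.707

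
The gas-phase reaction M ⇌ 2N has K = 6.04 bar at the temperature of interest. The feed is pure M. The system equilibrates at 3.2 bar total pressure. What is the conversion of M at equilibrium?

Take 1 mol M as basis and let X be its fractional conversion, so ξ = X.
Moles: n_M = 1 − X; n_N = 2X.
Summing: n_T = 1 + X.
Mole fractions y_i = n_i/n_T; K = p_N^2 / (p_M) with p_i = y_i·P.
Setting this equal to 6.04 bar and taking the physical root (0 < X < 1) gives X = 0.566.

X = 0.566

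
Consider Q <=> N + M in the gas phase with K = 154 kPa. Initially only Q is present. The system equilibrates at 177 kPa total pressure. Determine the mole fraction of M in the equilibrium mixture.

y_M = 0.406

Basis: 1 mol Q initially; let X = conversion of Q. Extent ξ = X.
Mole table: n_Q = 1 − X; n_N = X; n_M = X.
n_T = Σnᵢ = 1 + X.
Mole fractions y_i = n_i/n_T; K = p_N p_M / (p_Q) with p_i = y_i·P.
This yields a degree-2 equation in X; solving on (0,1), X = 0.682.
Then n_M = 0.682, n_T = 1.68, so y_M = 0.406.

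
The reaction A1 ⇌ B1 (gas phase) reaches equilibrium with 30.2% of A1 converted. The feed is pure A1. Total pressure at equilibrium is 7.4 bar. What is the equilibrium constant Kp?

Basis: 1 mol A1 initially; let X = conversion of A1. Extent ξ = X.
At extent ξ: n_A1 = 1 − X; n_B1 = X.
Since Δν = 0, n_T = 1 throughout.
At X = 0.302: n_A1 = 0.698, n_B1 = 0.302, n_T = 1.
p_i = (n_i/n_T)·P. Kp = p_B1 / (p_A1) = 0.433.

Kp = 0.433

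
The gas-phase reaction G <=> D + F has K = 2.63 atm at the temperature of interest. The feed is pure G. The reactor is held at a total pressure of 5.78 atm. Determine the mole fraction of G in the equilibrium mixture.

y_G = 0.283

Take 1 mol G as basis and let X be its fractional conversion, so ξ = X.
Species balance: n_G = 1 − X; n_D = X; n_F = X.
n_T = Σnᵢ = 1 + X.
With p_i = (n_i/n_T)P, K = p_D p_F / (p_G).
Substituting and setting equal to 2.63 atm gives a polynomial in X; the root in (0,1) is X = 0.559.
Then n_G = 0.441, n_T = 1.56, so y_G = 0.283.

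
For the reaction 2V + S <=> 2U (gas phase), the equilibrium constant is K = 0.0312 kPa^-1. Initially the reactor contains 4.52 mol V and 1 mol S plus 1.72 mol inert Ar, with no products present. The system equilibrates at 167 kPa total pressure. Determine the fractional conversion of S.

X = 0.723

Basis: 1 mol S initially; let X = conversion of S. Extent ξ = X.
Species balance: n_V = 4.52 − 2X; n_S = 1 − X; n_U = 2X; n_I = 1.72 (inert).
n_T = Σnᵢ = 7.24 − X.
Mole fractions y_i = n_i/n_T; K = p_U^2 / (p_V^2 p_S) with p_i = y_i·P.
This yields a degree-3 equation in X; solving on (0,1), X = 0.723.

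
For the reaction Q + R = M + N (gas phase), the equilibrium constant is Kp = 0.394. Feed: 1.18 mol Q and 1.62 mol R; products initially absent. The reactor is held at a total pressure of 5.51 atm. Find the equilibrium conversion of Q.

X = 0.448

Let X = conversion of Q (basis 1.18 mol Q); extent of reaction ξ = 1.18X.
Mole table: n_Q = 1.18 − 1.18X; n_R = 1.62 − 1.18X; n_M = 1.18X; n_N = 1.18X.
n_T stays at 2.8 (no change in mole number).
y_i = n_i/n_T, p_i = y_i·P. Kp = p_M p_N / (p_Q p_R).
Substituting and setting equal to 0.394 gives a polynomial in X; the root in (0,1) is X = 0.448.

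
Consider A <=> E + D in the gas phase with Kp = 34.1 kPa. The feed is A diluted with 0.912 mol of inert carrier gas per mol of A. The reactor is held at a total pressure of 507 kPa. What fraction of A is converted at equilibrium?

X = 0.320

Let X = conversion of A (basis 1 mol A); extent of reaction ξ = X.
Mole table: n_A = 1 − X; n_E = X; n_D = X; n_I = 0.912 (inert).
Total moles n_T = 1.91 + X.
With p_i = (n_i/n_T)P, Kp = p_E p_D / (p_A).
Substituting and setting equal to 34.1 kPa gives a polynomial in X; the root in (0,1) is X = 0.320.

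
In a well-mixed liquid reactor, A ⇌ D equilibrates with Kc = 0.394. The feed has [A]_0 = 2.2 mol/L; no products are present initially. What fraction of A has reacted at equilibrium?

X = 0.283

Let X = conversion of A; extent ξ = 2.2·X mol/L.
Concentrations: [A] = 2.2 − 2.2X; [D] = 2.2X.
Kc = [D] / ([A]).
Equating to 0.394: the physical root is X = 0.283.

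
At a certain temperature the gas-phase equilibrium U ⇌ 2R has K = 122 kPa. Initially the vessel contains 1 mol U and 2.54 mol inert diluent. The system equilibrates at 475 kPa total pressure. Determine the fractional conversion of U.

X = 0.392

Take 1 mol U as basis and let X be its fractional conversion, so ξ = X.
Moles: n_U = 1 − X; n_R = 2X; n_I = 2.54 (inert).
Summing: n_T = 3.54 + X.
With p_i = (n_i/n_T)P, K = p_R^2 / (p_U).
Equating to 122 kPa and solving on 0 < X < 1: X = 0.392.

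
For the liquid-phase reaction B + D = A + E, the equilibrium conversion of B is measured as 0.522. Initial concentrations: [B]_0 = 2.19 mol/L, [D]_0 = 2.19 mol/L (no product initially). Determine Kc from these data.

Kc = 1.19

Let X = conversion of B.
Concentrations: [B] = 2.19 − 2.19X; [D] = 2.19 − 2.19X; [A] = 2.19X; [E] = 2.19X.
At X = 0.522: [B] = 1.05, [D] = 1.05, [A] = 1.14, [E] = 1.14.
Kc = [A] [E] / ([B] [D]) = 1.19.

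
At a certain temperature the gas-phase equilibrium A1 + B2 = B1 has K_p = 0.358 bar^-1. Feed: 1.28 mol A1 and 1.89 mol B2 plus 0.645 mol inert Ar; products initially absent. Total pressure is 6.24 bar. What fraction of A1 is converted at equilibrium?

X = 0.472

Take 1.28 mol A1 as basis and let X be its fractional conversion, so ξ = 1.28X.
Moles: n_A1 = 1.28 − 1.28X; n_B2 = 1.89 − 1.28X; n_B1 = 1.28X; n_I = 0.645 (inert).
Total moles n_T = 3.81 − 1.28X.
Mole fractions y_i = n_i/n_T; K_p = p_B1 / (p_A1 p_B2) with p_i = y_i·P.
This yields a degree-2 equation in X; solving on (0,1), X = 0.472.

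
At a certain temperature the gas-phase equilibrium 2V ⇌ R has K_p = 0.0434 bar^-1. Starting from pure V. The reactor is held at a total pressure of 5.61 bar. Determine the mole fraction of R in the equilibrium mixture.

y_R = 0.168

Let X = conversion of V (basis 1 mol V); extent of reaction ξ = 0.5X.
Species balance: n_V = 1 − X; n_R = 0.5X.
n_T = Σnᵢ = 1 − 0.5X.
Mole fractions y_i = n_i/n_T; K_p = p_R / (p_V^2) with p_i = y_i·P.
This yields a degree-2 equation in X; solving on (0,1), X = 0.288.
Then n_R = 0.144, n_T = 0.856, so y_R = 0.168.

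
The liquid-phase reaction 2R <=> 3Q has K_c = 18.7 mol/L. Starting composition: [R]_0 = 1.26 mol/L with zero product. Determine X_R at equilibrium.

Let X = conversion of R; extent ξ = 1.26X/2 mol/L.
Concentrations: [R] = 1.26 − 1.26X; [Q] = 1.89X.
K_c = [Q]^3 / ([R]^2).
Equating to 18.7 mol/L: the physical root is X = 0.713.

X = 0.713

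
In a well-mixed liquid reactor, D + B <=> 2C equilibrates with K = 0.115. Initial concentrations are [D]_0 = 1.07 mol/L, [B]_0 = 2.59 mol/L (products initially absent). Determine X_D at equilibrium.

Let X = conversion of D; extent ξ = 1.07·X mol/L.
Concentrations: [D] = 1.07 − 1.07X; [B] = 2.59 − 1.07X; [C] = 2.14X.
K = [C]^2 / ([D] [B]).
This equals 0.115 at X = 0.222 (the root in 0 < X < 1).

X = 0.222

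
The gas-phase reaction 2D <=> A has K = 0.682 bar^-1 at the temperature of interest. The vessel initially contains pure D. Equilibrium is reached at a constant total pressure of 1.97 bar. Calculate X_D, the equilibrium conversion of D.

X = 0.604

Let X = conversion of D (basis 1 mol D); extent of reaction ξ = 0.5X.
At extent ξ: n_D = 1 − X; n_A = 0.5X.
Total moles n_T = 1 − 0.5X.
Mole fractions y_i = n_i/n_T; K = p_A / (p_D^2) with p_i = y_i·P.
Equating to 0.682 bar^-1 and solving on 0 < X < 1: X = 0.604.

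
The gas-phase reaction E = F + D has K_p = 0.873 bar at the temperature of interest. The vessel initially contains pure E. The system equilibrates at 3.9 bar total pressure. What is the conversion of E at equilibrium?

Let X = conversion of E (basis 1 mol E); extent of reaction ξ = X.
Species balance: n_E = 1 − X; n_F = X; n_D = X.
n_T = Σnᵢ = 1 + X.
Mole fractions y_i = n_i/n_T; K_p = p_F p_D / (p_E) with p_i = y_i·P.
Substituting and setting equal to 0.873 bar gives a polynomial in X; the root in (0,1) is X = 0.428.

X = 0.428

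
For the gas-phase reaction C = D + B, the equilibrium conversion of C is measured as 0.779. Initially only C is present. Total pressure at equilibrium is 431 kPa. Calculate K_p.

K_p = 665 kPa

Take 1 mol C as basis and let X be its fractional conversion, so ξ = X.
At extent ξ: n_C = 1 − X; n_D = X; n_B = X.
Summing: n_T = 1 + X.
At X = 0.779: n_C = 0.221, n_D = 0.779, n_B = 0.779, n_T = 1.78.
p_i = (n_i/n_T)·P. K_p = p_D p_B / (p_C) = 665 kPa.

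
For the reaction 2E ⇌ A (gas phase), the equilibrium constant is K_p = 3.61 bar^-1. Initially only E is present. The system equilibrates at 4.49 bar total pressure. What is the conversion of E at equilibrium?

Let X = conversion of E (basis 1 mol E); extent of reaction ξ = 0.5X.
At extent ξ: n_E = 1 − X; n_A = 0.5X.
Total moles n_T = 1 − 0.5X.
y_i = n_i/n_T, p_i = y_i·P. K_p = p_A / (p_E^2).
Equating to 3.61 bar^-1 and solving on 0 < X < 1: X = 0.877.

X = 0.877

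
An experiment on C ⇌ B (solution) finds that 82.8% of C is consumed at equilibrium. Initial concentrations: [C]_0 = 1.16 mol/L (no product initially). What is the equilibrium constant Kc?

Let X = conversion of C.
Concentrations: [C] = 1.16 − 1.16X; [B] = 1.16X.
At X = 0.828: [C] = 0.2, [B] = 0.96.
Kc = [B] / ([C]) = 4.81.

Kc = 4.81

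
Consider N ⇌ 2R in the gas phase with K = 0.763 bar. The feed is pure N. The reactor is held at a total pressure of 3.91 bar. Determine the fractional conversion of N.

X = 0.216

Let X = conversion of N (basis 1 mol N); extent of reaction ξ = X.
Mole table: n_N = 1 − X; n_R = 2X.
n_T = Σnᵢ = 1 + X.
Mole fractions y_i = n_i/n_T; K = p_R^2 / (p_N) with p_i = y_i·P.
Substituting and setting equal to 0.763 bar gives a polynomial in X; the root in (0,1) is X = 0.216.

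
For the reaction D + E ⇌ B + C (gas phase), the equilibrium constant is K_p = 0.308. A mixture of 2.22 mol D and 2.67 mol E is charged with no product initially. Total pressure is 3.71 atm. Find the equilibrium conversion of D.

X = 0.390

Basis: 2.22 mol D initially; let X = conversion of D. Extent ξ = 2.22X.
Mole table: n_D = 2.22 − 2.22X; n_E = 2.67 − 2.22X; n_B = 2.22X; n_C = 2.22X.
n_T stays at 4.89 (no change in mole number).
Mole fractions y_i = n_i/n_T; K_p = p_B p_C / (p_D p_E) with p_i = y_i·P.
Setting this equal to 0.308 and taking the physical root (0 < X < 1) gives X = 0.390.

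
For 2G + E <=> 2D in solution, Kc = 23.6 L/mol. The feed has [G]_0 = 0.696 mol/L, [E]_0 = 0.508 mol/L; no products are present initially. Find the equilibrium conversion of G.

X = 0.712

Let X = conversion of G; extent ξ = 0.696X/2 mol/L.
Concentrations: [G] = 0.696 − 0.696X; [E] = 0.508 − 0.348X; [D] = 0.696X.
Kc = [D]^2 / ([G]^2 [E]).
Equating to 23.6 L/mol: the physical root is X = 0.712.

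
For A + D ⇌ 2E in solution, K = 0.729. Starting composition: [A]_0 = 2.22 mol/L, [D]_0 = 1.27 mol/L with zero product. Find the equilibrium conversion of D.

Let X = conversion of D; extent ξ = 1.27·X mol/L.
Concentrations: [A] = 2.22 − 1.27X; [D] = 1.27 − 1.27X; [E] = 2.54X.
K = [E]^2 / ([A] [D]).
This equals 0.729 at X = 0.389 (the root in 0 < X < 1).

X = 0.389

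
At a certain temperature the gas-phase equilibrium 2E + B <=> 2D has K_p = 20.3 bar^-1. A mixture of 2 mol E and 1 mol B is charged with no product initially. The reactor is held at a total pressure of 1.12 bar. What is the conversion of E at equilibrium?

Take 2 mol E as basis and let X be its fractional conversion, so ξ = X.
Moles: n_E = 2 − 2X; n_B = 1 − X; n_D = 2X.
Total moles n_T = 3 − X.
Mole fractions y_i = n_i/n_T; K_p = p_D^2 / (p_E^2 p_B) with p_i = y_i·P.
Setting this equal to 20.3 bar^-1 and taking the physical root (0 < X < 1) gives X = 0.648.

X = 0.648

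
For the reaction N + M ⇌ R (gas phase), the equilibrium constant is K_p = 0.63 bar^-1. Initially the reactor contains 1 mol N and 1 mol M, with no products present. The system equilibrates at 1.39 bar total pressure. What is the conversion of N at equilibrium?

Let X = conversion of N (basis 1 mol N); extent of reaction ξ = X.
Mole table: n_N = 1 − X; n_M = 1 − X; n_R = X.
n_T = Σnᵢ = 2 − X.
Mole fractions y_i = n_i/n_T; K_p = p_R / (p_N p_M) with p_i = y_i·P.
Setting this equal to 0.63 bar^-1 and taking the physical root (0 < X < 1) gives X = 0.270.

X = 0.270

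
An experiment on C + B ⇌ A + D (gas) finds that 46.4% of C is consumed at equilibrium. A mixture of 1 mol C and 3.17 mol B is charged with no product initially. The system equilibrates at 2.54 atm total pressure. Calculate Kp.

Basis: 1 mol C initially; let X = conversion of C. Extent ξ = X.
Mole table: n_C = 1 − X; n_B = 3.17 − X; n_A = X; n_D = X.
n_T stays at 4.17 (no change in mole number).
At X = 0.464: n_C = 0.536, n_B = 2.71, n_A = 0.464, n_D = 0.464, n_T = 4.17.
p_i = (n_i/n_T)·P. Kp = p_A p_D / (p_C p_B) = 0.148.

Kp = 0.148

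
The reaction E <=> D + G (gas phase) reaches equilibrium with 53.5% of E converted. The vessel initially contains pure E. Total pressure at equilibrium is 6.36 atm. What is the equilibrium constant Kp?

Basis: 1 mol E initially; let X = conversion of E. Extent ξ = X.
Species balance: n_E = 1 − X; n_D = X; n_G = X.
n_T = Σnᵢ = 1 + X.
At X = 0.535: n_E = 0.465, n_D = 0.535, n_G = 0.535, n_T = 1.54.
p_i = (n_i/n_T)·P. Kp = p_D p_G / (p_E) = 2.55 atm.

Kp = 2.55 atm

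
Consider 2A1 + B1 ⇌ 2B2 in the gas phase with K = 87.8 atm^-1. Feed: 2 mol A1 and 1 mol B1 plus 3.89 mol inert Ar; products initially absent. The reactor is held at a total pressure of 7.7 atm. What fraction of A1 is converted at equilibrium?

X = 0.818

Let X = conversion of A1 (basis 2 mol A1); extent of reaction ξ = X.
Mole table: n_A1 = 2 − 2X; n_B1 = 1 − X; n_B2 = 2X; n_I = 3.89 (inert).
Summing: n_T = 6.89 − X.
With p_i = (n_i/n_T)P, K = p_B2^2 / (p_A1^2 p_B1).
Equating to 87.8 atm^-1 and solving on 0 < X < 1: X = 0.818.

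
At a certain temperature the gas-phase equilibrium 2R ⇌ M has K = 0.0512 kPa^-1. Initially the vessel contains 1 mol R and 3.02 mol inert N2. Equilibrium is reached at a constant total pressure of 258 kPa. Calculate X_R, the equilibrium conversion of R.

Basis: 1 mol R initially; let X = conversion of R. Extent ξ = 0.5X.
Species balance: n_R = 1 − X; n_M = 0.5X; n_I = 3.02 (inert).
Summing: n_T = 4.02 − 0.5X.
y_i = n_i/n_T, p_i = y_i·P. K = p_M / (p_R^2).
Equating to 0.0512 kPa^-1 and solving on 0 < X < 1: X = 0.690.

X = 0.690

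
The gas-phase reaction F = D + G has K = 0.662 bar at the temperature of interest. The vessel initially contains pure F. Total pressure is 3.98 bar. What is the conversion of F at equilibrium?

Let X = conversion of F (basis 1 mol F); extent of reaction ξ = X.
Mole table: n_F = 1 − X; n_D = X; n_G = X.
Summing: n_T = 1 + X.
With p_i = (n_i/n_T)P, K = p_D p_G / (p_F).
Substituting and setting equal to 0.662 bar gives a polynomial in X; the root in (0,1) is X = 0.378.

X = 0.378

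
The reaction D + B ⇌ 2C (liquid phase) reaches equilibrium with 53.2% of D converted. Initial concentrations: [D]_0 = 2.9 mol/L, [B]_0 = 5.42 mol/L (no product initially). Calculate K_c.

Let X = conversion of D.
Concentrations: [D] = 2.9 − 2.9X; [B] = 5.42 − 2.9X; [C] = 5.8X.
At X = 0.532: [D] = 1.36, [B] = 3.88, [C] = 3.09.
K_c = [C]^2 / ([D] [B]) = 1.81.

K_c = 1.81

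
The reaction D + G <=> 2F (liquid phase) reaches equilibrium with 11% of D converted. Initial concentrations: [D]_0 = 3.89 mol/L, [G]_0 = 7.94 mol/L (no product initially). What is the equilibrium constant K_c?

K_c = 0.0282

Let X = conversion of D.
Concentrations: [D] = 3.89 − 3.89X; [G] = 7.94 − 3.89X; [F] = 7.78X.
At X = 0.11: [D] = 3.46, [G] = 7.51, [F] = 0.856.
K_c = [F]^2 / ([D] [G]) = 0.0282.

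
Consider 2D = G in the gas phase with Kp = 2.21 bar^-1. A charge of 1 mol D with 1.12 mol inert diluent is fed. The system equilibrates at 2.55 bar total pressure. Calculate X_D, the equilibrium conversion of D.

X = 0.674

Take 1 mol D as basis and let X be its fractional conversion, so ξ = 0.5X.
Mole table: n_D = 1 − X; n_G = 0.5X; n_I = 1.12 (inert).
Total moles n_T = 2.12 − 0.5X.
With p_i = (n_i/n_T)P, Kp = p_G / (p_D^2).
Substituting and setting equal to 2.21 bar^-1 gives a polynomial in X; the root in (0,1) is X = 0.674.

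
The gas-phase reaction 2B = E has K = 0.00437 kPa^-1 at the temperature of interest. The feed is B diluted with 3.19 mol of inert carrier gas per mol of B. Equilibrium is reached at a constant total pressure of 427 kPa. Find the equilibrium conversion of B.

X = 0.370

Let X = conversion of B (basis 1 mol B); extent of reaction ξ = 0.5X.
At extent ξ: n_B = 1 − X; n_E = 0.5X; n_I = 3.19 (inert).
Total moles n_T = 4.19 − 0.5X.
y_i = n_i/n_T, p_i = y_i·P. K = p_E / (p_B^2).
Substituting and setting equal to 0.00437 kPa^-1 gives a polynomial in X; the root in (0,1) is X = 0.370.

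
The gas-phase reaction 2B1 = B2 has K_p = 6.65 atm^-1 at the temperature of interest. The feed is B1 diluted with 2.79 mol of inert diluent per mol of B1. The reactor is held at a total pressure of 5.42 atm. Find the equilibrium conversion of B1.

X = 0.805

Let X = conversion of B1 (basis 1 mol B1); extent of reaction ξ = 0.5X.
At extent ξ: n_B1 = 1 − X; n_B2 = 0.5X; n_I = 2.79 (inert).
Total moles n_T = 3.79 − 0.5X.
y_i = n_i/n_T, p_i = y_i·P. K_p = p_B2 / (p_B1^2).
Equating to 6.65 atm^-1 and solving on 0 < X < 1: X = 0.805.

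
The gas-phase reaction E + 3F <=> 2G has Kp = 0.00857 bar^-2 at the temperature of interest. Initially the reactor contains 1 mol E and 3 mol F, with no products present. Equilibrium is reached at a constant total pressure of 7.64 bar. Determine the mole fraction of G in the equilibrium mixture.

Let X = conversion of E (basis 1 mol E); extent of reaction ξ = X.
Species balance: n_E = 1 − X; n_F = 3 − 3X; n_G = 2X.
Summing: n_T = 4 − 2X.
With p_i = (n_i/n_T)P, Kp = p_G^2 / (p_E p_F^3).
Substituting and setting equal to 0.00857 bar^-2 gives a polynomial in X; the root in (0,1) is X = 0.278.
Then n_G = 0.556, n_T = 3.44, so y_G = 0.161.

y_G = 0.161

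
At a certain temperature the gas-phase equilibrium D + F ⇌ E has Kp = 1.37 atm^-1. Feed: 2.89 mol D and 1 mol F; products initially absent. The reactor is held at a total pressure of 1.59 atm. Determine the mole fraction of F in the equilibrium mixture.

y_F = 0.121

Basis: 1 mol F initially; let X = conversion of F. Extent ξ = X.
Species balance: n_D = 2.89 − X; n_F = 1 − X; n_E = X.
Summing: n_T = 3.89 − X.
With p_i = (n_i/n_T)P, Kp = p_E / (p_D p_F).
Equating to 1.37 atm^-1 and solving on 0 < X < 1: X = 0.602.
Then n_F = 0.398, n_T = 3.29, so y_F = 0.121.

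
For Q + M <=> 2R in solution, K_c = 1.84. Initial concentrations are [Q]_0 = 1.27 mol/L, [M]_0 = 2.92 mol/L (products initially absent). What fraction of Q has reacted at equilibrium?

X = 0.578

Let X = conversion of Q; extent ξ = 1.27·X mol/L.
Concentrations: [Q] = 1.27 − 1.27X; [M] = 2.92 − 1.27X; [R] = 2.54X.
K_c = [R]^2 / ([Q] [M]).
Equating to 1.84: the physical root is X = 0.578.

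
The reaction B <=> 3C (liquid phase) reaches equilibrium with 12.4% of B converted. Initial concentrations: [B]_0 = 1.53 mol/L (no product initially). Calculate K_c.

Let X = conversion of B.
Concentrations: [B] = 1.53 − 1.53X; [C] = 4.59X.
At X = 0.124: [B] = 1.34, [C] = 0.569.
K_c = [C]^3 / ([B]) = 0.138 (mol/L)^2.

K_c = 0.138 (mol/L)^2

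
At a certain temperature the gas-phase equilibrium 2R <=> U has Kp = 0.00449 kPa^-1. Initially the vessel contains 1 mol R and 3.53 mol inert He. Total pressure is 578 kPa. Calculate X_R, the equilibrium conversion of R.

X = 0.413

Let X = conversion of R (basis 1 mol R); extent of reaction ξ = 0.5X.
Moles: n_R = 1 − X; n_U = 0.5X; n_I = 3.53 (inert).
n_T = Σnᵢ = 4.53 − 0.5X.
With p_i = (n_i/n_T)P, Kp = p_U / (p_R^2).
Substituting and setting equal to 0.00449 kPa^-1 gives a polynomial in X; the root in (0,1) is X = 0.413.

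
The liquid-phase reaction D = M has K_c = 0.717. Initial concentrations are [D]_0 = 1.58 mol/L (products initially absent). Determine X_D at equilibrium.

Let X = conversion of D; extent ξ = 1.58·X mol/L.
Concentrations: [D] = 1.58 − 1.58X; [M] = 1.58X.
K_c = [M] / ([D]).
This equals 0.717 at X = 0.418 (the root in 0 < X < 1).

X = 0.418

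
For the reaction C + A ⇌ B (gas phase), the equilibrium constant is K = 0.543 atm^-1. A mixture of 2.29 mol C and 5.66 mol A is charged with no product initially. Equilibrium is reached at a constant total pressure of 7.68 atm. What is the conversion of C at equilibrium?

X = 0.726

Basis: 2.29 mol C initially; let X = conversion of C. Extent ξ = 2.29X.
Mole table: n_C = 2.29 − 2.29X; n_A = 5.66 − 2.29X; n_B = 2.29X.
Total moles n_T = 7.95 − 2.29X.
Mole fractions y_i = n_i/n_T; K = p_B / (p_C p_A) with p_i = y_i·P.
Substituting and setting equal to 0.543 atm^-1 gives a polynomial in X; the root in (0,1) is X = 0.726.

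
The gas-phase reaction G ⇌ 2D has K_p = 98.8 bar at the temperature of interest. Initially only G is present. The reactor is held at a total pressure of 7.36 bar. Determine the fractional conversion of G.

Let X = conversion of G (basis 1 mol G); extent of reaction ξ = X.
Species balance: n_G = 1 − X; n_D = 2X.
Total moles n_T = 1 + X.
Mole fractions y_i = n_i/n_T; K_p = p_D^2 / (p_G) with p_i = y_i·P.
Substituting and setting equal to 98.8 bar gives a polynomial in X; the root in (0,1) is X = 0.878.

X = 0.878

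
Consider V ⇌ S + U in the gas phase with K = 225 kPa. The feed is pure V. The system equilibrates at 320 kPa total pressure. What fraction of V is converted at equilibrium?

X = 0.643

Basis: 1 mol V initially; let X = conversion of V. Extent ξ = X.
At extent ξ: n_V = 1 − X; n_S = X; n_U = X.
n_T = Σnᵢ = 1 + X.
y_i = n_i/n_T, p_i = y_i·P. K = p_S p_U / (p_V).
Substituting and setting equal to 225 kPa gives a polynomial in X; the root in (0,1) is X = 0.643.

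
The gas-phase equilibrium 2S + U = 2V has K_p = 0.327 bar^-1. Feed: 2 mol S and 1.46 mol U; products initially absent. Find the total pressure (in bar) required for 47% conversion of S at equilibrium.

Basis: 2 mol S initially; let X = conversion of S. Extent ξ = X.
At extent ξ: n_S = 2 − 2X; n_U = 1.46 − X; n_V = 2X.
Summing: n_T = 3.46 − X.
K_p = p_V^2 / (p_S^2 p_U) with p_i = (n_i/n_T)·P.
At X = 0.47: the mole-fraction product g(X) = Π y_i^ν_i = 2.375. Since K_p = g(X)·P^{-1}, P = (g/K_p)^(1/1) = (2.375/0.327)^(1/1) = 7.26 bar.

P = 7.26 bar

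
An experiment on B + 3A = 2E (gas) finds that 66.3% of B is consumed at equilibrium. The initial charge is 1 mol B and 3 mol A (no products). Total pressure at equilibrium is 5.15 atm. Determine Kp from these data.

Take 1 mol B as basis and let X be its fractional conversion, so ξ = X.
Mole table: n_B = 1 − X; n_A = 3 − 3X; n_E = 2X.
Summing: n_T = 4 − 2X.
At X = 0.663: n_B = 0.337, n_A = 1.01, n_E = 1.33, n_T = 2.67.
p_i = (n_i/n_T)·P. Kp = p_E^2 / (p_B p_A^3) = 1.36 atm^-2.

Kp = 1.36 atm^-2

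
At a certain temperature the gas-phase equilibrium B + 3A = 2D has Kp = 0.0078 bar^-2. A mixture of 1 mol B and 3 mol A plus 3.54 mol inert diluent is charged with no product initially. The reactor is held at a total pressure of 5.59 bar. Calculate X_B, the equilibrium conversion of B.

Basis: 1 mol B initially; let X = conversion of B. Extent ξ = X.
At extent ξ: n_B = 1 − X; n_A = 3 − 3X; n_D = 2X; n_I = 3.54 (inert).
Total moles n_T = 7.54 − 2X.
With p_i = (n_i/n_T)P, Kp = p_D^2 / (p_B p_A^3).
Equating to 0.0078 bar^-2 and solving on 0 < X < 1: X = 0.133.

X = 0.133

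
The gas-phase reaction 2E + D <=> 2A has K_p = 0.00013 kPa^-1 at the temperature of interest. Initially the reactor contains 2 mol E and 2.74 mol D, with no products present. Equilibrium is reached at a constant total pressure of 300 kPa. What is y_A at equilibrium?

Basis: 2 mol E initially; let X = conversion of E. Extent ξ = X.
At extent ξ: n_E = 2 − 2X; n_D = 2.74 − X; n_A = 2X.
Total moles n_T = 4.74 − X.
Mole fractions y_i = n_i/n_T; K_p = p_A^2 / (p_E^2 p_D) with p_i = y_i·P.
Substituting and setting equal to 0.00013 kPa^-1 gives a polynomial in X; the root in (0,1) is X = 0.129.
Then n_A = 0.259, n_T = 4.61, so y_A = 0.056.

y_A = 0.056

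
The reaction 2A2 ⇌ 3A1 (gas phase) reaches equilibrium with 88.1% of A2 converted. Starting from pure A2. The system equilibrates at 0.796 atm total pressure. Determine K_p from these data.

K_p = 90.1 atm

Take 1 mol A2 as basis and let X be its fractional conversion, so ξ = 0.5X.
Mole table: n_A2 = 1 − X; n_A1 = 1.5X.
Total moles n_T = 1 + 0.5X.
At X = 0.881: n_A2 = 0.119, n_A1 = 1.32, n_T = 1.44.
p_i = (n_i/n_T)·P. K_p = p_A1^3 / (p_A2^2) = 90.1 atm.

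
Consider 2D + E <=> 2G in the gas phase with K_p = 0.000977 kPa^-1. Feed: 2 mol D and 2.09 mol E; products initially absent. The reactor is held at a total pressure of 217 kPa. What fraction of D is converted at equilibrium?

Take 2 mol D as basis and let X be its fractional conversion, so ξ = X.
At extent ξ: n_D = 2 − 2X; n_E = 2.09 − X; n_G = 2X.
Total moles n_T = 4.09 − X.
y_i = n_i/n_T, p_i = y_i·P. K_p = p_G^2 / (p_D^2 p_E).
Equating to 0.000977 kPa^-1 and solving on 0 < X < 1: X = 0.242.

X = 0.242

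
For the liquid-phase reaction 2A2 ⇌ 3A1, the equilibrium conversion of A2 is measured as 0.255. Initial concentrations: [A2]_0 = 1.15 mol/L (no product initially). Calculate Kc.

Kc = 0.116 mol/L

Let X = conversion of A2.
Concentrations: [A2] = 1.15 − 1.15X; [A1] = 1.72X.
At X = 0.255: [A2] = 0.857, [A1] = 0.44.
Kc = [A1]^3 / ([A2]^2) = 0.116 mol/L.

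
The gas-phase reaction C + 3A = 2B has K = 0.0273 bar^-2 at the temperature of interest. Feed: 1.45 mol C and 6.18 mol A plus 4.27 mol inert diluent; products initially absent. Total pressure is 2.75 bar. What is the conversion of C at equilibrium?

Take 1.45 mol C as basis and let X be its fractional conversion, so ξ = 1.45X.
Moles: n_C = 1.45 − 1.45X; n_A = 6.18 − 4.35X; n_B = 2.9X; n_I = 4.27 (inert).
n_T = Σnᵢ = 11.9 − 2.9X.
y_i = n_i/n_T, p_i = y_i·P. K = p_B^2 / (p_C p_A^3).
Setting this equal to 0.0273 bar^-2 and taking the physical root (0 < X < 1) gives X = 0.186.

X = 0.186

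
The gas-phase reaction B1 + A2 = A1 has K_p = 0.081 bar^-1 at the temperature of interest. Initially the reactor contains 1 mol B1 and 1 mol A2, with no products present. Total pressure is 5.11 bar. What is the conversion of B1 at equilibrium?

X = 0.159

Let X = conversion of B1 (basis 1 mol B1); extent of reaction ξ = X.
Species balance: n_B1 = 1 − X; n_A2 = 1 − X; n_A1 = X.
Summing: n_T = 2 − X.
With p_i = (n_i/n_T)P, K_p = p_A1 / (p_B1 p_A2).
Substituting and setting equal to 0.081 bar^-1 gives a polynomial in X; the root in (0,1) is X = 0.159.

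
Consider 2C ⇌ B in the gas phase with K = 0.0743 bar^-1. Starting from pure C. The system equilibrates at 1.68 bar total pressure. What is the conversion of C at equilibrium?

X = 0.183

Take 1 mol C as basis and let X be its fractional conversion, so ξ = 0.5X.
At extent ξ: n_C = 1 − X; n_B = 0.5X.
n_T = Σnᵢ = 1 − 0.5X.
With p_i = (n_i/n_T)P, K = p_B / (p_C^2).
Substituting and setting equal to 0.0743 bar^-1 gives a polynomial in X; the root in (0,1) is X = 0.183.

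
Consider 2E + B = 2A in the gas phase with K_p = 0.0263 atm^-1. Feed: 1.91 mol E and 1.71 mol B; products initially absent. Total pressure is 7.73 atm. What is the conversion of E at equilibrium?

Basis: 1.91 mol E initially; let X = conversion of E. Extent ξ = 0.955X.
At extent ξ: n_E = 1.91 − 1.91X; n_B = 1.71 − 0.955X; n_A = 1.91X.
Total moles n_T = 3.62 − 0.955X.
Mole fractions y_i = n_i/n_T; K_p = p_A^2 / (p_E^2 p_B) with p_i = y_i·P.
Substituting and setting equal to 0.0263 atm^-1 gives a polynomial in X; the root in (0,1) is X = 0.230.

X = 0.230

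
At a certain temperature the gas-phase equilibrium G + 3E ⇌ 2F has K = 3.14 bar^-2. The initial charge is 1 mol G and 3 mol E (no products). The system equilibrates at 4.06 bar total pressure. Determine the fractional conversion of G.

X = 0.689

Take 1 mol G as basis and let X be its fractional conversion, so ξ = X.
Species balance: n_G = 1 − X; n_E = 3 − 3X; n_F = 2X.
Total moles n_T = 4 − 2X.
With p_i = (n_i/n_T)P, K = p_F^2 / (p_G p_E^3).
Substituting and setting equal to 3.14 bar^-2 gives a polynomial in X; the root in (0,1) is X = 0.689.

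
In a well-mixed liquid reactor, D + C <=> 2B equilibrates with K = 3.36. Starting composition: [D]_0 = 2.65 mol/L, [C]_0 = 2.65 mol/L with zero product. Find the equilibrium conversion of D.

X = 0.478

Let X = conversion of D; extent ξ = 2.65·X mol/L.
Concentrations: [D] = 2.65 − 2.65X; [C] = 2.65 − 2.65X; [B] = 5.3X.
K = [B]^2 / ([D] [C]).
Setting equal to 3.36 and solving for X on (0,1) gives X = 0.478.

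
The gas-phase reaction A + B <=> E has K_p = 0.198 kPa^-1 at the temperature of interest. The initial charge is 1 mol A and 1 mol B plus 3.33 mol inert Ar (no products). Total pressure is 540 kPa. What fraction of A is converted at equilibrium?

X = 0.815

Basis: 1 mol A initially; let X = conversion of A. Extent ξ = X.
Species balance: n_A = 1 − X; n_B = 1 − X; n_E = X; n_I = 3.33 (inert).
n_T = Σnᵢ = 5.33 − X.
With p_i = (n_i/n_T)P, K_p = p_E / (p_A p_B).
Equating to 0.198 kPa^-1 and solving on 0 < X < 1: X = 0.815.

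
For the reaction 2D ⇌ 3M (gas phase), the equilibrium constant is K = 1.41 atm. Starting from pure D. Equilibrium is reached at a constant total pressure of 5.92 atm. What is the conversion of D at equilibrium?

X = 0.332

Let X = conversion of D (basis 1 mol D); extent of reaction ξ = 0.5X.
Moles: n_D = 1 − X; n_M = 1.5X.
Total moles n_T = 1 + 0.5X.
y_i = n_i/n_T, p_i = y_i·P. K = p_M^3 / (p_D^2).
Equating to 1.41 atm and solving on 0 < X < 1: X = 0.332.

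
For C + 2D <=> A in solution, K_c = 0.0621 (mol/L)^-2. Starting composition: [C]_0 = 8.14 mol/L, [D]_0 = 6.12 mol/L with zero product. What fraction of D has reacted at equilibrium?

Let X = conversion of D; extent ξ = 6.12X/2 mol/L.
Concentrations: [C] = 8.14 − 3.06X; [D] = 6.12 − 6.12X; [A] = 3.06X.
K_c = [A] / ([C] [D]^2).
Solving K_c = 0.0621 for X ∈ (0,1): X = 0.633.

X = 0.633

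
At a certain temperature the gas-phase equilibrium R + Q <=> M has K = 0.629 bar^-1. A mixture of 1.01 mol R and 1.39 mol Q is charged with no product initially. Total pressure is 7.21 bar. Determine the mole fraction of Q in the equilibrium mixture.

y_Q = 0.419

Take 1.01 mol R as basis and let X be its fractional conversion, so ξ = 1.01X.
At extent ξ: n_R = 1.01 − 1.01X; n_Q = 1.39 − 1.01X; n_M = 1.01X.
Summing: n_T = 2.4 − 1.01X.
Mole fractions y_i = n_i/n_T; K = p_M / (p_R p_Q) with p_i = y_i·P.
Equating to 0.629 bar^-1 and solving on 0 < X < 1: X = 0.655.
Then n_Q = 0.728, n_T = 1.74, so y_Q = 0.419.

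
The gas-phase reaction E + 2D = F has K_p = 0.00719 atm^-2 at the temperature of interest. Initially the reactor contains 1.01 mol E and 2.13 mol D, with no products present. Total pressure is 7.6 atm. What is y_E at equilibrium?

Take 1.01 mol E as basis and let X be its fractional conversion, so ξ = 1.01X.
Moles: n_E = 1.01 − 1.01X; n_D = 2.13 − 2.02X; n_F = 1.01X.
Total moles n_T = 3.14 − 2.02X.
Mole fractions y_i = n_i/n_T; K_p = p_F / (p_E p_D^2) with p_i = y_i·P.
Setting this equal to 0.00719 atm^-2 and taking the physical root (0 < X < 1) gives X = 0.147.
Then n_E = 0.861, n_T = 2.84, so y_E = 0.303.

y_E = 0.303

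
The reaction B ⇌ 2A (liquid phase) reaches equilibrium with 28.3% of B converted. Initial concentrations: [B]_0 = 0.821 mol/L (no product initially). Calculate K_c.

K_c = 0.367 mol/L

Let X = conversion of B.
Concentrations: [B] = 0.821 − 0.821X; [A] = 1.64X.
At X = 0.283: [B] = 0.589, [A] = 0.465.
K_c = [A]^2 / ([B]) = 0.367 mol/L.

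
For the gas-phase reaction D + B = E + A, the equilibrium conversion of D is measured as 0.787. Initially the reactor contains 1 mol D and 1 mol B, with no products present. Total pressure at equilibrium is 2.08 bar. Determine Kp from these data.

Kp = 13.7

Basis: 1 mol D initially; let X = conversion of D. Extent ξ = X.
Mole table: n_D = 1 − X; n_B = 1 − X; n_E = X; n_A = X.
Total moles n_T = 2 (Δν = 0, constant).
At X = 0.787: n_D = 0.213, n_B = 0.213, n_E = 0.787, n_A = 0.787, n_T = 2.
p_i = (n_i/n_T)·P. Kp = p_E p_A / (p_D p_B) = 13.7.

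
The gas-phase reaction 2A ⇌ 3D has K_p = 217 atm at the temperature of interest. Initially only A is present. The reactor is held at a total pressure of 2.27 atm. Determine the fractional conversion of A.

X = 0.872

Let X = conversion of A (basis 1 mol A); extent of reaction ξ = 0.5X.
Species balance: n_A = 1 − X; n_D = 1.5X.
n_T = Σnᵢ = 1 + 0.5X.
With p_i = (n_i/n_T)P, K_p = p_D^3 / (p_A^2).
Equating to 217 atm and solving on 0 < X < 1: X = 0.872.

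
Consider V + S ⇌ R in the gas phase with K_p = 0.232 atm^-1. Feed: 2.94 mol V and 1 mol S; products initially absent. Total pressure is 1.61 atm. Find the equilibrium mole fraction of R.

Basis: 1 mol S initially; let X = conversion of S. Extent ξ = X.
Species balance: n_V = 2.94 − X; n_S = 1 − X; n_R = X.
Total moles n_T = 3.94 − X.
y_i = n_i/n_T, p_i = y_i·P. K_p = p_R / (p_V p_S).
This yields a degree-2 equation in X; solving on (0,1), X = 0.215.
Then n_R = 0.215, n_T = 3.73, so y_R = 0.058.

y_R = 0.058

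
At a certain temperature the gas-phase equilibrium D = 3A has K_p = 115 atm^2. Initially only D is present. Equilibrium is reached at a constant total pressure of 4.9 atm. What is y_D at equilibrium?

y_D = 0.135

Let X = conversion of D (basis 1 mol D); extent of reaction ξ = X.
Mole table: n_D = 1 − X; n_A = 3X.
Summing: n_T = 1 + 2X.
Mole fractions y_i = n_i/n_T; K_p = p_A^3 / (p_D) with p_i = y_i·P.
Equating to 115 atm^2 and solving on 0 < X < 1: X = 0.681.
Then n_D = 0.319, n_T = 2.36, so y_D = 0.135.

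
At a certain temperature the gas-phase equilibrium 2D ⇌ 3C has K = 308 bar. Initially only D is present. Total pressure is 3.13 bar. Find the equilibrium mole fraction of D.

y_D = 0.088

Take 1 mol D as basis and let X be its fractional conversion, so ξ = 0.5X.
Mole table: n_D = 1 − X; n_C = 1.5X.
n_T = Σnᵢ = 1 + 0.5X.
Mole fractions y_i = n_i/n_T; K = p_C^3 / (p_D^2) with p_i = y_i·P.
This yields a degree-3 equation in X; solving on (0,1), X = 0.874.
Then n_D = 0.126, n_T = 1.44, so y_D = 0.088.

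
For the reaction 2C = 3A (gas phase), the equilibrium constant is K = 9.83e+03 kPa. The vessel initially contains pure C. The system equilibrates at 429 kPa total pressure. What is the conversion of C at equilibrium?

Basis: 1 mol C initially; let X = conversion of C. Extent ξ = 0.5X.
Mole table: n_C = 1 − X; n_A = 1.5X.
n_T = Σnᵢ = 1 + 0.5X.
With p_i = (n_i/n_T)P, K = p_A^3 / (p_C^2).
Equating to 9.83e+03 kPa and solving on 0 < X < 1: X = 0.777.

X = 0.777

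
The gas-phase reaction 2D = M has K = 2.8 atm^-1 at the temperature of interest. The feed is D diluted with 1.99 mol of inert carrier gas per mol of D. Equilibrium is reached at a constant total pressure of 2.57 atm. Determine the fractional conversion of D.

X = 0.652

Take 1 mol D as basis and let X be its fractional conversion, so ξ = 0.5X.
At extent ξ: n_D = 1 − X; n_M = 0.5X; n_I = 1.99 (inert).
Summing: n_T = 2.99 − 0.5X.
y_i = n_i/n_T, p_i = y_i·P. K = p_M / (p_D^2).
Substituting and setting equal to 2.8 atm^-1 gives a polynomial in X; the root in (0,1) is X = 0.652.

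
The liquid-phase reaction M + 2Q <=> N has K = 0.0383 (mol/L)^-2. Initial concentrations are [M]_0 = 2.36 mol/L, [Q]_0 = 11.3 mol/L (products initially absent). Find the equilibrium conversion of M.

X = 0.708

Let X = conversion of M; extent ξ = 2.36·X mol/L.
Concentrations: [M] = 2.36 − 2.36X; [Q] = 11.3 − 4.72X; [N] = 2.36X.
K = [N] / ([M] [Q]^2).
Setting equal to 0.0383 and solving for X on (0,1) gives X = 0.708.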